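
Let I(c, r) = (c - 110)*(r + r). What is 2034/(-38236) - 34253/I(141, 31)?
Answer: -164200882/9186199 ≈ -17.875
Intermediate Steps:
I(c, r) = 2*r*(-110 + c) (I(c, r) = (-110 + c)*(2*r) = 2*r*(-110 + c))
2034/(-38236) - 34253/I(141, 31) = 2034/(-38236) - 34253*1/(62*(-110 + 141)) = 2034*(-1/38236) - 34253/(2*31*31) = -1017/19118 - 34253/1922 = -164200882/9186199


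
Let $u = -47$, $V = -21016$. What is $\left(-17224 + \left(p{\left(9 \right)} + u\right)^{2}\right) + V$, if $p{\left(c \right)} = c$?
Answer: $-36796$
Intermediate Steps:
$\left(-17224 + \left(p{\left(9 \right)} + u\right)^{2}\right) + V = \left(-17224 + \left(9 - 47\right)^{2}\right) - 21016 = \left(-17224 + \left(-38\right)^{2}\right) - 21016 = \left(-17224 + 1444\right) - 21016 = -15780 - 21016 = -36796$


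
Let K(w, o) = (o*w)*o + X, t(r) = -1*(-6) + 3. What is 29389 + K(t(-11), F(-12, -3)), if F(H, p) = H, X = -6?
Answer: 30679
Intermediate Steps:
t(r) = 9 (t(r) = 6 + 3 = 9)
K(w, o) = -6 + w*o² (K(w, o) = (o*w)*o - 6 = w*o² - 6 = -6 + w*o²)
29389 + K(t(-11), F(-12, -3)) = 29389 + (-6 + 9*(-12)²) = 29389 + (-6 + 9*144) = 29389 + (-6 + 1296) = 29389 + 1290 = 30679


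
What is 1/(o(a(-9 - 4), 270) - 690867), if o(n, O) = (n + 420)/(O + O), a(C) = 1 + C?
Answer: -45/31088981 ≈ -1.4475e-6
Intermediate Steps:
o(n, O) = (420 + n)/(2*O) (o(n, O) = (420 + n)/((2*O)) = (420 + n)*(1/(2*O)) = (420 + n)/(2*O))
1/(o(a(-9 - 4), 270) - 690867) = 1/((1/2)*(420 + (1 + (-9 - 4)))/270 - 690867) = 1/((1/2)*(1/270)*(420 + (1 - 13)) - 690867) = 1/((1/2)*(1/270)*(420 - 12) - 690867) = 1/((1/2)*(1/270)*408 - 690867) = 1/(34/45 - 690867) = 1/(-31088981/45) = -45/31088981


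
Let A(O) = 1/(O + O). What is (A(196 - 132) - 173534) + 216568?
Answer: 5508353/128 ≈ 43034.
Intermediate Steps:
A(O) = 1/(2*O)
(A(196 - 132) - 173534) + 216568 = (1/(2*(196 - 132)) - 173534) + 216568 = ((½)/64 - 173534) + 216568 = ((½)*(1/64) - 173534) + 216568 = (1/128 - 173534) + 216568 = -22212351/128 + 216568 = 5508353/128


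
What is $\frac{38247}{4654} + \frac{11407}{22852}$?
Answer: $\frac{463554311}{53176604} \approx 8.7173$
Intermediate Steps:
$\frac{38247}{4654} + \frac{11407}{22852} = \frac{463554311}{53176604}$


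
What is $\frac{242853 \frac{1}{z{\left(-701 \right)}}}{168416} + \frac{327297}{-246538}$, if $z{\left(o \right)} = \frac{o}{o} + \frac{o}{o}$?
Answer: $- \frac{25185805095}{41520943808} \approx -0.60658$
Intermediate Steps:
$z{\left(o \right)} = 2$ ($z{\left(o \right)} = 1 + 1 = 2$)
$\frac{242853 \frac{1}{z{\left(-701 \right)}}}{168416} + \frac{327297}{-246538} = \frac{242853 \cdot \frac{1}{2}}{168416} + \frac{327297}{-246538} = 242853 \cdot \frac{1}{2} \cdot \frac{1}{168416} + 327297 \left(- \frac{1}{246538}\right) = \frac{242853}{2} \cdot \frac{1}{168416} - \frac{327297}{246538} = \frac{242853}{336832} - \frac{327297}{246538} = - \frac{25185805095}{41520943808}$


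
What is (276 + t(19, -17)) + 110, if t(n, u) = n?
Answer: 405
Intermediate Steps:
(276 + t(19, -17)) + 110 = (276 + 19) + 110 = 295 + 110 = 405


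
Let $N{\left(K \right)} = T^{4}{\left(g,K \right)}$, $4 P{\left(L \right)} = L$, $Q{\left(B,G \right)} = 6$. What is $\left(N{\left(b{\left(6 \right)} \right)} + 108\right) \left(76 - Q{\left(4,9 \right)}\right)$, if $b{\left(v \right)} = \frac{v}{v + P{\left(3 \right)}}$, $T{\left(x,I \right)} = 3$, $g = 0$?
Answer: $13230$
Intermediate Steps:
$P{\left(L \right)} = \frac{L}{4}$
$b{\left(v \right)} = \frac{v}{\frac{3}{4} + v}$ ($b{\left(v \right)} = \frac{v}{v + \frac{1}{4} \cdot 3} = \frac{v}{v + \frac{3}{4}} = \frac{v}{\frac{3}{4} + v}$)
$N{\left(K \right)} = 81$ ($N{\left(K \right)} = 3^{4} = 81$)
$\left(N{\left(b{\left(6 \right)} \right)} + 108\right) \left(76 - Q{\left(4,9 \right)}\right) = \left(81 + 108\right) \left(76 - 6\right) = 189 \left(76 - 6\right) = 189 \cdot 70 = 13230$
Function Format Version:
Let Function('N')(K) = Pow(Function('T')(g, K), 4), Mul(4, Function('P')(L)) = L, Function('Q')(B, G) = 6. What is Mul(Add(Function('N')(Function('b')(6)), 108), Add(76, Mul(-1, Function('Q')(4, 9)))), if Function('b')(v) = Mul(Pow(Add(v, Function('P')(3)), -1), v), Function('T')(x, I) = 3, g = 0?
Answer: 13230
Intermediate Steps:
Function('P')(L) = Mul(Rational(1, 4), L)
Function('b')(v) = Mul(v, Pow(Add(Rational(3, 4), v), -1)) (Function('b')(v) = Mul(Pow(Add(v, Mul(Rational(1, 4), 3)), -1), v) = Mul(Pow(Add(v, Rational(3, 4)), -1), v) = Mul(Pow(Add(Rational(3, 4), v), -1), v) = Mul(v, Pow(Add(Rational(3, 4), v), -1)))
Function('N')(K) = 81 (Function('N')(K) = Pow(3, 4) = 81)
Mul(Add(Function('N')(Function('b')(6)), 108), Add(76, Mul(-1, Function('Q')(4, 9)))) = Mul(Add(81, 108), Add(76, Mul(-1, 6))) = Mul(189, Add(76, -6)) = Mul(189, 70) = 13230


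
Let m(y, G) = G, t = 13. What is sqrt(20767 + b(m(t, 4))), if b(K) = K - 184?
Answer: sqrt(20587) ≈ 143.48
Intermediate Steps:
b(K) = -184 + K
sqrt(20767 + b(m(t, 4))) = sqrt(20767 + (-184 + 4)) = sqrt(20767 - 180) = sqrt(20587)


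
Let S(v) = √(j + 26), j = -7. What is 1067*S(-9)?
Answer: 1067*√19 ≈ 4650.9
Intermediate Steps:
S(v) = √19 (S(v) = √(-7 + 26) = √19)
1067*S(-9) = 1067*√19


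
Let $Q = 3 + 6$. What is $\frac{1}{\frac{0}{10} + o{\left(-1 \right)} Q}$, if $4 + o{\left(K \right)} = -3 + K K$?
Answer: $- \frac{1}{54} \approx -0.018519$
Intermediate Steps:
$o{\left(K \right)} = -7 + K^{2}$ ($o{\left(K \right)} = -4 + \left(-3 + K K\right) = -4 + \left(-3 + K^{2}\right) = -7 + K^{2}$)
$Q = 9$
$\frac{1}{\frac{0}{10} + o{\left(-1 \right)} Q} = \frac{1}{\frac{0}{10} + \left(-7 + \left(-1\right)^{2}\right) 9} = \frac{1}{0 \cdot \frac{1}{10} + \left(-7 + 1\right) 9} = \frac{1}{0 - 54} = \frac{1}{-54} = - \frac{1}{54}$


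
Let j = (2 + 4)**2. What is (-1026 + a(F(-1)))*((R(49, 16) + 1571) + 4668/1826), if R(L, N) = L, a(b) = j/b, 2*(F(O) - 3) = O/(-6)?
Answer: -55596716820/33781 ≈ -1.6458e+6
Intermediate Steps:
j = 36 (j = 6**2 = 36)
F(O) = 3 - O/12 (F(O) = 3 + (O/(-6))/2 = 3 + (O*(-1/6))/2 = 3 + (-O/6)/2 = 3 - O/12)
a(b) = 36/b
(-1026 + a(F(-1)))*((R(49, 16) + 1571) + 4668/1826) = (-1026 + 36/(3 - 1/12*(-1)))*((49 + 1571) + 4668/1826) = (-1026 + 36/(3 + 1/12))*(1620 + 4668*(1/1826)) = (-1026 + 36/(37/12))*(1620 + 2334/913) = (-1026 + 36*(12/37))*(1481394/913) = (-1026 + 432/37)*(1481394/913) = -37530/37*1481394/913 = -55596716820/33781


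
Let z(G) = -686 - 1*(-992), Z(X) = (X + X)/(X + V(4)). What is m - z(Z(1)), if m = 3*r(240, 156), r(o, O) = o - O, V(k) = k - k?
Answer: -54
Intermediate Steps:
V(k) = 0
Z(X) = 2 (Z(X) = (X + X)/(X + 0) = (2*X)/X = 2)
z(G) = 306 (z(G) = -686 + 992 = 306)
m = 252 (m = 3*(240 - 1*156) = 3*(240 - 156) = 3*84 = 252)
m - z(Z(1)) = 252 - 1*306 = 252 - 306 = -54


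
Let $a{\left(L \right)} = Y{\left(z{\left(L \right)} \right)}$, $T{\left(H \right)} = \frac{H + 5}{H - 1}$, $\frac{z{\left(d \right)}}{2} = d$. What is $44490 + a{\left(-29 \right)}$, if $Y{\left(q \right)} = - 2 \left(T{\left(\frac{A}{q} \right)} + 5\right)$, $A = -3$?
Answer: $\frac{2446986}{55} \approx 44491.0$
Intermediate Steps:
$z{\left(d \right)} = 2 d$
$T{\left(H \right)} = \frac{5 + H}{-1 + H}$
$Y{\left(q \right)} = -10 - \frac{2 \left(5 - \frac{3}{q}\right)}{-1 - \frac{3}{q}}$ ($Y{\left(q \right)} = - 2 \left(\frac{5 - \frac{3}{q}}{-1 - \frac{3}{q}} + 5\right) = - 2 \left(5 + \frac{5 - \frac{3}{q}}{-1 - \frac{3}{q}}\right) = -10 - \frac{2 \left(5 - \frac{3}{q}\right)}{-1 - \frac{3}{q}}$)
$a{\left(L \right)} = - \frac{36}{3 + 2 L}$
$44490 + a{\left(-29 \right)} = 44490 - \frac{36}{3 + 2 \left(-29\right)} = 44490 - \frac{36}{3 - 58} = 44490 - \frac{36}{-55} = 44490 - - \frac{36}{55} = 44490 + \frac{36}{55} = \frac{2446986}{55}$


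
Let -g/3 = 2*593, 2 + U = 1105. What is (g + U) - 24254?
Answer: -26709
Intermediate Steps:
U = 1103 (U = -2 + 1105 = 1103)
g = -3558 (g = -6*593 = -3*1186 = -3558)
(g + U) - 24254 = (-3558 + 1103) - 24254 = -2455 - 24254 = -26709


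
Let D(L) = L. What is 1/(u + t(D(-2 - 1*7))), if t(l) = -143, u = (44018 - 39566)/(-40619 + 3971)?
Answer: -3054/437093 ≈ -0.0069871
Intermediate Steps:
u = -371/3054 (u = 4452/(-36648) = 4452*(-1/36648) = -371/3054 ≈ -0.12148)
1/(u + t(D(-2 - 1*7))) = 1/(-371/3054 - 143) = 1/(-437093/3054) = -3054/437093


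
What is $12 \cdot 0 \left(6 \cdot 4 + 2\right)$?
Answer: $0$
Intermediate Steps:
$12 \cdot 0 \left(6 \cdot 4 + 2\right) = 0 \left(24 + 2\right) = 0 \cdot 26 = 0$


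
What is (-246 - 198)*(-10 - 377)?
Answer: 171828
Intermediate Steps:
(-246 - 198)*(-10 - 377) = -444*(-387) = 171828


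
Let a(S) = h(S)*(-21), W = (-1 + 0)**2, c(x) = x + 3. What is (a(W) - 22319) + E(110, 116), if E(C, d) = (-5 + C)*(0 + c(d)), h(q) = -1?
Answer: -9803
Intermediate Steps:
c(x) = 3 + x
E(C, d) = (-5 + C)*(3 + d) (E(C, d) = (-5 + C)*(0 + (3 + d)) = (-5 + C)*(3 + d))
W = 1 (W = (-1)**2 = 1)
a(S) = 21 (a(S) = -1*(-21) = 21)
(a(W) - 22319) + E(110, 116) = (21 - 22319) + (-5 + 110)*(3 + 116) = -22298 + 105*119 = -22298 + 12495 = -9803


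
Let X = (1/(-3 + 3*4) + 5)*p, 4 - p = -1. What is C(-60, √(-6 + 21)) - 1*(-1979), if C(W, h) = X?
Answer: 18041/9 ≈ 2004.6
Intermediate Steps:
p = 5 (p = 4 - 1*(-1) = 4 + 1 = 5)
X = 230/9 (X = (1/(-3 + 3*4) + 5)*5 = (1/(-3 + 12) + 5)*5 = (1/9 + 5)*5 = (⅑ + 5)*5 = (46/9)*5 = 230/9 ≈ 25.556)
C(W, h) = 230/9
C(-60, √(-6 + 21)) - 1*(-1979) = 230/9 - 1*(-1979) = 230/9 + 1979 = 18041/9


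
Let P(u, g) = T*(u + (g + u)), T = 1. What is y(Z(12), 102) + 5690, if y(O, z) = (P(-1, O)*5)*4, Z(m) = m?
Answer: 5890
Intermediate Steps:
P(u, g) = g + 2*u (P(u, g) = 1*(u + (g + u)) = 1*(g + 2*u) = g + 2*u)
y(O, z) = -40 + 20*O (y(O, z) = ((O + 2*(-1))*5)*4 = ((O - 2)*5)*4 = ((-2 + O)*5)*4 = (-10 + 5*O)*4 = -40 + 20*O)
y(Z(12), 102) + 5690 = (-40 + 20*12) + 5690 = (-40 + 240) + 5690 = 200 + 5690 = 5890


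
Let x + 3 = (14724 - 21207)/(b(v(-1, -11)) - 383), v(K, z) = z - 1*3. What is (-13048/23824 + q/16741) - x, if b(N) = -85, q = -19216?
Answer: -48795327739/3888666444 ≈ -12.548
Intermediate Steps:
v(K, z) = -3 + z (v(K, z) = z - 3 = -3 + z)
x = 1693/156 (x = -3 + (14724 - 21207)/(-85 - 383) = -3 - 6483/(-468) = -3 - 6483*(-1/468) = -3 + 2161/156 = 1693/156 ≈ 10.853)
(-13048/23824 + q/16741) - x = (-13048/23824 - 19216/16741) - 1*1693/156 = (-13048*1/23824 - 19216*1/16741) - 1693/156 = (-1631/2978 - 19216/16741) - 1693/156 = -84529819/49854698 - 1693/156 = -48795327739/3888666444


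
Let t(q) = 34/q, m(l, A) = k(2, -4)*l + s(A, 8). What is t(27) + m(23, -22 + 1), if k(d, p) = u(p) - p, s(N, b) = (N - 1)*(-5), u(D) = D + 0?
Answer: 3004/27 ≈ 111.26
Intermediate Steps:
u(D) = D
s(N, b) = 5 - 5*N (s(N, b) = (-1 + N)*(-5) = 5 - 5*N)
k(d, p) = 0 (k(d, p) = p - p = 0)
m(l, A) = 5 - 5*A (m(l, A) = 0*l + (5 - 5*A) = 0 + (5 - 5*A) = 5 - 5*A)
t(27) + m(23, -22 + 1) = 34/27 + (5 - 5*(-22 + 1)) = 34*(1/27) + (5 - 5*(-21)) = 34/27 + (5 + 105) = 34/27 + 110 = 3004/27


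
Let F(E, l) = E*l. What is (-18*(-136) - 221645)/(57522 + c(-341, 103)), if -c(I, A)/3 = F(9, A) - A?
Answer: -219197/55050 ≈ -3.9818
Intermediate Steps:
c(I, A) = -24*A (c(I, A) = -3*(9*A - A) = -24*A)
(-18*(-136) - 221645)/(57522 + c(-341, 103)) = (-18*(-136) - 221645)/(57522 - 24*103) = (2448 - 221645)/(57522 - 2472) = -219197/55050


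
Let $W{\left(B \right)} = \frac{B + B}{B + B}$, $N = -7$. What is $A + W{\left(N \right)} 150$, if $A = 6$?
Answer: $156$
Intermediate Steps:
$W{\left(B \right)} = 1$ ($W{\left(B \right)} = \frac{2 B}{2 B} = 2 B \frac{1}{2 B} = 1$)
$A + W{\left(N \right)} 150 = 6 + 1 \cdot 150 = 6 + 150 = 156$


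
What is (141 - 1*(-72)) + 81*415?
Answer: 33828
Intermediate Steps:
(141 - 1*(-72)) + 81*415 = (141 + 72) + 33615 = 213 + 33615 = 33828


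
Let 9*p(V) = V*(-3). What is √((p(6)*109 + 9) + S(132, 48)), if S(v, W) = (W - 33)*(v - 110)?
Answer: 11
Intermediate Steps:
S(v, W) = (-110 + v)*(-33 + W) (S(v, W) = (-33 + W)*(-110 + v) = (-110 + v)*(-33 + W))
p(V) = -V/3 (p(V) = (V*(-3))/9 = (-3*V)/9 = -V/3)
√((p(6)*109 + 9) + S(132, 48)) = √((-⅓*6*109 + 9) + (3630 - 110*48 - 33*132 + 48*132)) = √((-2*109 + 9) + (3630 - 5280 - 4356 + 6336)) = √((-218 + 9) + 330) = √(-209 + 330) = √121 = 11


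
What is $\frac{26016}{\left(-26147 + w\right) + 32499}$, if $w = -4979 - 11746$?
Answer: $- \frac{26016}{10373} \approx -2.508$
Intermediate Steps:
$w = -16725$
$\frac{26016}{\left(-26147 + w\right) + 32499} = \frac{26016}{\left(-26147 - 16725\right) + 32499} = \frac{26016}{-42872 + 32499} = \frac{26016}{-10373} = 26016 \left(- \frac{1}{10373}\right) = - \frac{26016}{10373}$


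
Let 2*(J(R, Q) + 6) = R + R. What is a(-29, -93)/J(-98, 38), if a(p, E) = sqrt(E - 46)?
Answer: -I*sqrt(139)/104 ≈ -0.11336*I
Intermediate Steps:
J(R, Q) = -6 + R (J(R, Q) = -6 + (R + R)/2 = -6 + (2*R)/2 = -6 + R)
a(p, E) = sqrt(-46 + E)
a(-29, -93)/J(-98, 38) = sqrt(-46 - 93)/(-6 - 98) = sqrt(-139)/(-104) = (I*sqrt(139))*(-1/104) = -I*sqrt(139)/104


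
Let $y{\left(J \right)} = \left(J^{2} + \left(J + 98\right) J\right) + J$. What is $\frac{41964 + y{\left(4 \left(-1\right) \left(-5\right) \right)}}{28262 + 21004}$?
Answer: $\frac{188}{207} \approx 0.90821$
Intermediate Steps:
$y{\left(J \right)} = J + J^{2} + J \left(98 + J\right)$ ($y{\left(J \right)} = \left(J^{2} + \left(98 + J\right) J\right) + J = \left(J^{2} + J \left(98 + J\right)\right) + J = J + J^{2} + J \left(98 + J\right)$)
$\frac{41964 + y{\left(4 \left(-1\right) \left(-5\right) \right)}}{28262 + 21004} = \frac{41964 + 4 \left(-1\right) \left(-5\right) \left(99 + 2 \cdot 4 \left(-1\right) \left(-5\right)\right)}{28262 + 21004} = \frac{41964 + \left(-4\right) \left(-5\right) \left(99 + 2 \left(\left(-4\right) \left(-5\right)\right)\right)}{49266} = \left(41964 + 20 \left(99 + 2 \cdot 20\right)\right) \frac{1}{49266} = \left(41964 + 20 \left(99 + 40\right)\right) \frac{1}{49266} = \left(41964 + 20 \cdot 139\right) \frac{1}{49266} = \left(41964 + 2780\right) \frac{1}{49266} = 44744 \cdot \frac{1}{49266} = \frac{188}{207}$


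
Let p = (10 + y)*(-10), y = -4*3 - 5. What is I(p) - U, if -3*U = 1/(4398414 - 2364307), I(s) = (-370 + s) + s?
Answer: -1403533829/6102321 ≈ -230.00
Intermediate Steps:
y = -17 (y = -12 - 5 = -17)
p = 70 (p = (10 - 17)*(-10) = -7*(-10) = 70)
I(s) = -370 + 2*s
U = -1/6102321 (U = -1/(3*(4398414 - 2364307)) = -⅓/2034107 = -⅓*1/2034107 = -1/6102321 ≈ -1.6387e-7)
I(p) - U = (-370 + 2*70) - 1*(-1/6102321) = (-370 + 140) + 1/6102321 = -230 + 1/6102321 = -1403533829/6102321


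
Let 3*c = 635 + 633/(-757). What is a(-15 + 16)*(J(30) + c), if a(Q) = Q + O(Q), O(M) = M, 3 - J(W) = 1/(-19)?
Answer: 18505792/43149 ≈ 428.88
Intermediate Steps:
J(W) = 58/19 (J(W) = 3 - 1/(-19) = 3 - 1*(-1/19) = 3 + 1/19 = 58/19)
c = 480062/2271 (c = (635 + 633/(-757))/3 = (635 + 633*(-1/757))/3 = (635 - 633/757)/3 = (⅓)*(480062/757) = 480062/2271 ≈ 211.39)
a(Q) = 2*Q (a(Q) = Q + Q = 2*Q)
a(-15 + 16)*(J(30) + c) = (2*(-15 + 16))*(58/19 + 480062/2271) = (2*1)*(9252896/43149) = 2*(9252896/43149) = 18505792/43149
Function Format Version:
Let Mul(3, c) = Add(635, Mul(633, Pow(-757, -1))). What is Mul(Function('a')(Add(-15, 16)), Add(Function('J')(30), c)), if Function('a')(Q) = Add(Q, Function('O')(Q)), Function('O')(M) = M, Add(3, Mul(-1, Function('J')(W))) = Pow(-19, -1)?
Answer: Rational(18505792, 43149) ≈ 428.88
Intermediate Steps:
Function('J')(W) = Rational(58, 19) (Function('J')(W) = Add(3, Mul(-1, Pow(-19, -1))) = Add(3, Mul(-1, Rational(-1, 19))) = Add(3, Rational(1, 19)) = Rational(58, 19))
c = Rational(480062, 2271) (c = Mul(Rational(1, 3), Add(635, Mul(633, Pow(-757, -1)))) = Mul(Rational(1, 3), Add(635, Mul(633, Rational(-1, 757)))) = Mul(Rational(1, 3), Add(635, Rational(-633, 757))) = Mul(Rational(1, 3), Rational(480062, 757)) = Rational(480062, 2271) ≈ 211.39)
Function('a')(Q) = Mul(2, Q) (Function('a')(Q) = Add(Q, Q) = Mul(2, Q))
Mul(Function('a')(Add(-15, 16)), Add(Function('J')(30), c)) = Mul(Mul(2, Add(-15, 16)), Add(Rational(58, 19), Rational(480062, 2271))) = Mul(Mul(2, 1), Rational(9252896, 43149)) = Mul(2, Rational(9252896, 43149)) = Rational(18505792, 43149)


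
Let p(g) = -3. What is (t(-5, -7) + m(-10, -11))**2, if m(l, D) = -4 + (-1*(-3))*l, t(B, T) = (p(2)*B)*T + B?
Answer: 20736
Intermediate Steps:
t(B, T) = B - 3*B*T (t(B, T) = (-3*B)*T + B = -3*B*T + B = B - 3*B*T)
m(l, D) = -4 + 3*l
(t(-5, -7) + m(-10, -11))**2 = (-5*(1 - 3*(-7)) + (-4 + 3*(-10)))**2 = (-5*(1 + 21) + (-4 - 30))**2 = (-5*22 - 34)**2 = (-110 - 34)**2 = (-144)**2 = 20736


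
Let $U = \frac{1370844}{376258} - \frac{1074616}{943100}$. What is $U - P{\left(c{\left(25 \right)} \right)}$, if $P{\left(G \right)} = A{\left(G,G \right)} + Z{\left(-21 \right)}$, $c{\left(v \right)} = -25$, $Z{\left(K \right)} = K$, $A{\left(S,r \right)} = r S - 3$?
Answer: $- \frac{26546961336291}{44356114975} \approx -598.5$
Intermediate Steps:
$A{\left(S,r \right)} = -3 + S r$ ($A{\left(S,r \right)} = S r - 3 = -3 + S r$)
$U = \frac{111063763684}{44356114975}$ ($U = 1370844 \cdot \frac{1}{376258} - \frac{268654}{235775} = \frac{685422}{188129} - \frac{268654}{235775} = \frac{111063763684}{44356114975} \approx 2.5039$)
$P{\left(G \right)} = -24 + G^{2}$ ($P{\left(G \right)} = \left(-3 + G G\right) - 21 = \left(-3 + G^{2}\right) - 21 = -24 + G^{2}$)
$U - P{\left(c{\left(25 \right)} \right)} = \frac{111063763684}{44356114975} - \left(-24 + \left(-25\right)^{2}\right) = \frac{111063763684}{44356114975} - \left(-24 + 625\right) = \frac{111063763684}{44356114975} - 601 = - \frac{26546961336291}{44356114975}$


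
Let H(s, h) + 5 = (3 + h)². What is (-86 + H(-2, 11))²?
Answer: 11025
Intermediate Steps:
H(s, h) = -5 + (3 + h)²
(-86 + H(-2, 11))² = (-86 + (-5 + (3 + 11)²))² = (-86 + (-5 + 14²))² = (-86 + (-5 + 196))² = (-86 + 191)² = 105² = 11025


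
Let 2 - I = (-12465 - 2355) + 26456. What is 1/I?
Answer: -1/11634 ≈ -8.5955e-5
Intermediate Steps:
I = -11634 (I = 2 - ((-12465 - 2355) + 26456) = 2 - (-14820 + 26456) = 2 - 1*11636 = 2 - 11636 = -11634)
1/I = 1/(-11634) = -1/11634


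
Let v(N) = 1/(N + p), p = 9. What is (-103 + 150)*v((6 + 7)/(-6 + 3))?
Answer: 141/14 ≈ 10.071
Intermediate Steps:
v(N) = 1/(9 + N) (v(N) = 1/(N + 9) = 1/(9 + N))
(-103 + 150)*v((6 + 7)/(-6 + 3)) = (-103 + 150)/(9 + (6 + 7)/(-6 + 3)) = 47/(9 + 13/(-3)) = 47/(9 + 13*(-⅓)) = 47/(9 - 13/3) = 47/(14/3) = 47*(3/14) = 141/14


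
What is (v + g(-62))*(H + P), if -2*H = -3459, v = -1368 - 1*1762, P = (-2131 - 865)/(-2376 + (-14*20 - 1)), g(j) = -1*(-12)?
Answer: -14337429245/2657 ≈ -5.3961e+6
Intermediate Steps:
g(j) = 12
P = 2996/2657 (P = -2996/(-2376 + (-280 - 1)) = -2996/(-2376 - 281) = -2996/(-2657) = -2996*(-1/2657) = 2996/2657 ≈ 1.1276)
v = -3130 (v = -1368 - 1762 = -3130)
H = 3459/2 (H = -½*(-3459) = 3459/2 ≈ 1729.5)
(v + g(-62))*(H + P) = (-3130 + 12)*(3459/2 + 2996/2657) = -3118*9196555/5314 = -14337429245/2657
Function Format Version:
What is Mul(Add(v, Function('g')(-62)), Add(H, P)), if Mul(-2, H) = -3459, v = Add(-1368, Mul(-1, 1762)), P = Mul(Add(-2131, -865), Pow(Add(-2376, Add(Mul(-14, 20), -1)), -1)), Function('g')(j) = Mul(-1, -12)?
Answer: Rational(-14337429245, 2657) ≈ -5.3961e+6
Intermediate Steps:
Function('g')(j) = 12
P = Rational(2996, 2657) (P = Mul(-2996, Pow(Add(-2376, Add(-280, -1)), -1)) = Mul(-2996, Pow(Add(-2376, -281), -1)) = Mul(-2996, Pow(-2657, -1)) = Mul(-2996, Rational(-1, 2657)) = Rational(2996, 2657) ≈ 1.1276)
v = -3130 (v = Add(-1368, -1762) = -3130)
H = Rational(3459, 2) (H = Mul(Rational(-1, 2), -3459) = Rational(3459, 2) ≈ 1729.5)
Mul(Add(v, Function('g')(-62)), Add(H, P)) = Mul(Add(-3130, 12), Add(Rational(3459, 2), Rational(2996, 2657))) = Mul(-3118, Rational(9196555, 5314)) = Rational(-14337429245, 2657)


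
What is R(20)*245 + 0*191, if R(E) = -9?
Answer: -2205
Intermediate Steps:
R(20)*245 + 0*191 = -9*245 + 0*191 = -2205 + 0 = -2205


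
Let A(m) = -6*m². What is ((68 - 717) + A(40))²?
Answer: 105042001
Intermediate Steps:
((68 - 717) + A(40))² = ((68 - 717) - 6*40²)² = (-649 - 6*1600)² = (-649 - 9600)² = (-10249)² = 105042001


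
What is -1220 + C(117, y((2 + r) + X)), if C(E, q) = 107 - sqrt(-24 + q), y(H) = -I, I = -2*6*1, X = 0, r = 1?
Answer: -1113 - 2*I*sqrt(3) ≈ -1113.0 - 3.4641*I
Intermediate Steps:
I = -12 (I = -12*1 = -12)
y(H) = 12 (y(H) = -1*(-12) = 12)
-1220 + C(117, y((2 + r) + X)) = -1220 + (107 - sqrt(-24 + 12)) = -1220 + (107 - sqrt(-12)) = -1220 + (107 - 2*I*sqrt(3)) = -1113 - 2*I*sqrt(3)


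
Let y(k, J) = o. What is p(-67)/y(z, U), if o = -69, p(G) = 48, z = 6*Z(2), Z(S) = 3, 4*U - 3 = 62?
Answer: -16/23 ≈ -0.69565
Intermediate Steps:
U = 65/4 (U = 3/4 + (1/4)*62 = 3/4 + 31/2 = 65/4 ≈ 16.250)
z = 18 (z = 6*3 = 18)
y(k, J) = -69
p(-67)/y(z, U) = 48/(-69) = 48*(-1/69) = -16/23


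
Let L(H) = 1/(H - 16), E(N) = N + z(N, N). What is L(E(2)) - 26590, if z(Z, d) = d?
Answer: -319081/12 ≈ -26590.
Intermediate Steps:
E(N) = 2*N (E(N) = N + N = 2*N)
L(H) = 1/(-16 + H)
L(E(2)) - 26590 = 1/(-16 + 2*2) - 26590 = 1/(-16 + 4) - 26590 = 1/(-12) - 26590 = -1/12 - 26590 = -319081/12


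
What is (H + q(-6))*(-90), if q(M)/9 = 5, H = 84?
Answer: -11610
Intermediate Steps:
q(M) = 45 (q(M) = 9*5 = 45)
(H + q(-6))*(-90) = (84 + 45)*(-90) = 129*(-90) = -11610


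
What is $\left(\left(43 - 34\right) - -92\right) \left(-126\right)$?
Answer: $-12726$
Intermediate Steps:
$\left(\left(43 - 34\right) - -92\right) \left(-126\right) = \left(9 + 92\right) \left(-126\right) = 101 \left(-126\right) = -12726$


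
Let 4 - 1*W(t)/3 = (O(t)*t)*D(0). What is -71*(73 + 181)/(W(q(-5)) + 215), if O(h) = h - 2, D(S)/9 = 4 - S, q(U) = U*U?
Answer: 18034/61873 ≈ 0.29147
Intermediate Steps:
q(U) = U²
D(S) = 36 - 9*S (D(S) = 9*(4 - S) = 36 - 9*S)
O(h) = -2 + h
W(t) = 12 - 108*t*(-2 + t) (W(t) = 12 - 3*(-2 + t)*t*(36 - 9*0) = 12 - 3*t*(-2 + t)*(36 + 0) = 12 - 3*t*(-2 + t)*36 = 12 - 108*t*(-2 + t))
-71*(73 + 181)/(W(q(-5)) + 215) = -71*(73 + 181)/((12 - 108*(-5)²*(-2 + (-5)²)) + 215) = -18034/((12 - 108*25*(-2 + 25)) + 215) = -18034/((12 - 108*25*23) + 215) = -18034/((12 - 62100) + 215) = -18034/(-62088 + 215) = -18034/(-61873) = -18034*(-1)/61873 = -71*(-254/61873) = 18034/61873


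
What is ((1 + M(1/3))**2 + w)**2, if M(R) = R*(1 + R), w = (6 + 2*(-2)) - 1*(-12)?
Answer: 1697809/6561 ≈ 258.77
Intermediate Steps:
w = 14 (w = (6 - 4) + 12 = 2 + 12 = 14)
((1 + M(1/3))**2 + w)**2 = ((1 + (1 + 1/3)/3)**2 + 14)**2 = ((1 + (1/3)*(4/3))**2 + 14)**2 = ((1 + 4/9)**2 + 14)**2 = ((13/9)**2 + 14)**2 = (169/81 + 14)**2 = (1303/81)**2 = 1697809/6561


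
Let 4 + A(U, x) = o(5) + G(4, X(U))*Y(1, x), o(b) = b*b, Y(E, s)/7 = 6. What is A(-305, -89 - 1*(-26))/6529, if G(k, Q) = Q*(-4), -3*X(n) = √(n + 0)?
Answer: 21/6529 + 56*I*√305/6529 ≈ 0.0032164 + 0.14979*I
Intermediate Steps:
Y(E, s) = 42 (Y(E, s) = 7*6 = 42)
X(n) = -√n/3 (X(n) = -√(n + 0)/3 = -√n/3)
G(k, Q) = -4*Q
o(b) = b²
A(U, x) = 21 + 56*√U (A(U, x) = -4 + (5² - (-4)*√U/3*42) = -4 + (25 + (4*√U/3)*42) = -4 + (25 + 56*√U) = 21 + 56*√U)
A(-305, -89 - 1*(-26))/6529 = (21 + 56*√(-305))/6529 = (21 + 56*(I*√305))*(1/6529) = (21 + 56*I*√305)*(1/6529) = 21/6529 + 56*I*√305/6529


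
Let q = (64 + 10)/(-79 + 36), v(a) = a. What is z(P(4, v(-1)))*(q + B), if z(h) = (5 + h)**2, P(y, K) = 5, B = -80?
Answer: -351400/43 ≈ -8172.1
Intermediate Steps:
q = -74/43 (q = 74/(-43) = 74*(-1/43) = -74/43 ≈ -1.7209)
z(P(4, v(-1)))*(q + B) = (5 + 5)**2*(-74/43 - 80) = 10**2*(-3514/43) = 100*(-3514/43) = -351400/43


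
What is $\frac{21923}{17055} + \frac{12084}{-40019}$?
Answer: $\frac{671243917}{682524045} \approx 0.98347$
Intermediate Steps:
$\frac{21923}{17055} + \frac{12084}{-40019} = 21923 \cdot \frac{1}{17055} + 12084 \left(- \frac{1}{40019}\right) = \frac{21923}{17055} - \frac{12084}{40019} = \frac{671243917}{682524045}$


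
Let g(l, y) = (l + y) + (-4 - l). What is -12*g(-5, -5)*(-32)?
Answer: -3456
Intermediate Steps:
g(l, y) = -4 + y
-12*g(-5, -5)*(-32) = -12*(-4 - 5)*(-32) = -12*(-9)*(-32) = 108*(-32) = -3456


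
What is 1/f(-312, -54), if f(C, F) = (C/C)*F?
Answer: -1/54 ≈ -0.018519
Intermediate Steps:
f(C, F) = F (f(C, F) = 1*F = F)
1/f(-312, -54) = 1/(-54) = -1/54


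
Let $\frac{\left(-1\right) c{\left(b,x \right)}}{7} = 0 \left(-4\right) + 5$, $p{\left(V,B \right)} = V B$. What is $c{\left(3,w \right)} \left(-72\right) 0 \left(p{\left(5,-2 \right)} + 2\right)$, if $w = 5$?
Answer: $0$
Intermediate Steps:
$p{\left(V,B \right)} = B V$
$c{\left(b,x \right)} = -35$ ($c{\left(b,x \right)} = - 7 \left(0 \left(-4\right) + 5\right) = - 7 \left(0 + 5\right) = \left(-7\right) 5 = -35$)
$c{\left(3,w \right)} \left(-72\right) 0 \left(p{\left(5,-2 \right)} + 2\right) = \left(-35\right) \left(-72\right) 0 \left(\left(-2\right) 5 + 2\right) = 2520 \cdot 0 \left(-10 + 2\right) = 2520 \cdot 0 \left(-8\right) = 2520 \cdot 0 = 0$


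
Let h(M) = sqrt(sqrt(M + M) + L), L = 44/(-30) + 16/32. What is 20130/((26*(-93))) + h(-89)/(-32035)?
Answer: -3355/403 - sqrt(-870 + 900*I*sqrt(178))/961050 ≈ -8.3251 - 8.3596e-5*I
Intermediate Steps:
L = -29/30 (L = 44*(-1/30) + 16*(1/32) = -22/15 + 1/2 = -29/30 ≈ -0.96667)
h(M) = sqrt(-29/30 + sqrt(2)*sqrt(M)) (h(M) = sqrt(sqrt(M + M) - 29/30) = sqrt(sqrt(2*M) - 29/30) = sqrt(sqrt(2)*sqrt(M) - 29/30) = sqrt(-29/30 + sqrt(2)*sqrt(M)))
20130/((26*(-93))) + h(-89)/(-32035) = 20130/((26*(-93))) + (sqrt(-870 + 900*sqrt(2)*sqrt(-89))/30)/(-32035) = 20130/(-2418) + (sqrt(-870 + 900*sqrt(2)*(I*sqrt(89)))/30)*(-1/32035) = 20130*(-1/2418) + (sqrt(-870 + 900*I*sqrt(178))/30)*(-1/32035) = -3355/403 - sqrt(-870 + 900*I*sqrt(178))/961050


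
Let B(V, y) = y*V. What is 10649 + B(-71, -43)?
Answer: 13702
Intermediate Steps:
B(V, y) = V*y
10649 + B(-71, -43) = 10649 - 71*(-43) = 10649 + 3053 = 13702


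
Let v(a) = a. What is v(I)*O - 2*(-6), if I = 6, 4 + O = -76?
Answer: -468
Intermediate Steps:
O = -80 (O = -4 - 76 = -80)
v(I)*O - 2*(-6) = 6*(-80) - 2*(-6) = -480 + 12 = -468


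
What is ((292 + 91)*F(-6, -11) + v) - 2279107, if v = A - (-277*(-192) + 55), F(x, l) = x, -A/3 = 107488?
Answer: -2657108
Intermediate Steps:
A = -322464 (A = -3*107488 = -322464)
v = -375703 (v = -322464 - (-277*(-192) + 55) = -322464 - (53184 + 55) = -322464 - 1*53239 = -322464 - 53239 = -375703)
((292 + 91)*F(-6, -11) + v) - 2279107 = ((292 + 91)*(-6) - 375703) - 2279107 = (383*(-6) - 375703) - 2279107 = (-2298 - 375703) - 2279107 = -378001 - 2279107 = -2657108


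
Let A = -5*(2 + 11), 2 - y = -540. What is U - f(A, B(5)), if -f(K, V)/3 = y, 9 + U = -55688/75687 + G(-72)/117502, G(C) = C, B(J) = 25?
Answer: 7187018326709/4446686937 ≈ 1616.3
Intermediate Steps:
y = 542 (y = 2 - 1*(-540) = 2 + 540 = 542)
A = -65 (A = -5*13 = -65)
U = -43294632853/4446686937 (U = -9 + (-55688/75687 - 72/117502) = -9 + (-55688*1/75687 - 72*1/117502) = -9 + (-55688/75687 - 36/58751) = -9 - 3274450420/4446686937 = -43294632853/4446686937 ≈ -9.7364)
f(K, V) = -1626 (f(K, V) = -3*542 = -1626)
U - f(A, B(5)) = -43294632853/4446686937 - 1*(-1626) = -43294632853/4446686937 + 1626 = 7187018326709/4446686937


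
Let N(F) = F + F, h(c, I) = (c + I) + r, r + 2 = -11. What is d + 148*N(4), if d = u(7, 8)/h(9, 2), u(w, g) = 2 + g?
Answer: 1179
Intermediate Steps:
r = -13 (r = -2 - 11 = -13)
h(c, I) = -13 + I + c (h(c, I) = (c + I) - 13 = (I + c) - 13 = -13 + I + c)
N(F) = 2*F
d = -5 (d = (2 + 8)/(-13 + 2 + 9) = 10/(-2) = 10*(-½) = -5)
d + 148*N(4) = -5 + 148*(2*4) = -5 + 148*8 = -5 + 1184 = 1179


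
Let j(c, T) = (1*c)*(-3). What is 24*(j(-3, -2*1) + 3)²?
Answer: 3456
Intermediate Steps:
j(c, T) = -3*c (j(c, T) = c*(-3) = -3*c)
24*(j(-3, -2*1) + 3)² = 24*(-3*(-3) + 3)² = 24*(9 + 3)² = 24*12² = 24*144 = 3456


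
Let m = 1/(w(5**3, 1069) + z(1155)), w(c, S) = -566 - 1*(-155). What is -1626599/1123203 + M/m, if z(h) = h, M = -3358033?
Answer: -2806184039962655/1123203 ≈ -2.4984e+9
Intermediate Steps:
w(c, S) = -411 (w(c, S) = -566 + 155 = -411)
m = 1/744 (m = 1/(-411 + 1155) = 1/744 ≈ 0.0013441)
-1626599/1123203 + M/m = -1626599/1123203 - 3358033/1/744 = -1626599*1/1123203 - 3358033*744 = -1626599/1123203 - 2498376552 = -2806184039962655/1123203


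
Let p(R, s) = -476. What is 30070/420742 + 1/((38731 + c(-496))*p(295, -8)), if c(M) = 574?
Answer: 40184615847/562266986540 ≈ 0.071469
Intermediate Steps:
30070/420742 + 1/((38731 + c(-496))*p(295, -8)) = 30070/420742 + 1/((38731 + 574)*(-476)) = 30070*(1/420742) - 1/476/39305 = 15035/210371 + (1/39305)*(-1/476) = 15035/210371 - 1/18709180 = 40184615847/562266986540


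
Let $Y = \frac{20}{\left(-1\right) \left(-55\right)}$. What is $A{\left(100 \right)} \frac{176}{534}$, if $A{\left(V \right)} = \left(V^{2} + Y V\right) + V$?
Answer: $\frac{892000}{267} \approx 3340.8$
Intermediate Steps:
$Y = \frac{4}{11}$ ($Y = \frac{20}{55} = 20 \cdot \frac{1}{55} = \frac{4}{11} \approx 0.36364$)
$A{\left(V \right)} = V^{2} + \frac{15 V}{11}$ ($A{\left(V \right)} = \left(V^{2} + \frac{4 V}{11}\right) + V = V^{2} + \frac{15 V}{11}$)
$A{\left(100 \right)} \frac{176}{534} = \frac{1}{11} \cdot 100 \left(15 + 11 \cdot 100\right) \frac{176}{534} = \frac{1}{11} \cdot 100 \left(15 + 1100\right) 176 \cdot \frac{1}{534} = \frac{1}{11} \cdot 100 \cdot 1115 \cdot \frac{88}{267} = \frac{111500}{11} \cdot \frac{88}{267} = \frac{892000}{267}$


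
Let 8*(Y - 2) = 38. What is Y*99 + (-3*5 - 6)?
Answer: 2589/4 ≈ 647.25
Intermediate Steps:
Y = 27/4 (Y = 2 + (⅛)*38 = 2 + 19/4 = 27/4 ≈ 6.7500)
Y*99 + (-3*5 - 6) = (27/4)*99 + (-3*5 - 6) = 2673/4 + (-15 - 6) = 2673/4 - 21 = 2589/4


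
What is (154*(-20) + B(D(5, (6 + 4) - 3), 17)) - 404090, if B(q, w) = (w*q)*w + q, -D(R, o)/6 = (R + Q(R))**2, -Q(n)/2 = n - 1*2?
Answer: -408910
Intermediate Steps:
Q(n) = 4 - 2*n (Q(n) = -2*(n - 1*2) = -2*(n - 2) = -2*(-2 + n) = 4 - 2*n)
D(R, o) = -6*(4 - R)**2 (D(R, o) = -6*(R + (4 - 2*R))**2 = -6*(4 - R)**2)
B(q, w) = q + q*w**2 (B(q, w) = (q*w)*w + q = q*w**2 + q = q + q*w**2)
(154*(-20) + B(D(5, (6 + 4) - 3), 17)) - 404090 = (154*(-20) + (-6*(-4 + 5)**2)*(1 + 17**2)) - 404090 = (-3080 + (-6*1**2)*(1 + 289)) - 404090 = (-3080 - 6*1*290) - 404090 = (-3080 - 6*290) - 404090 = (-3080 - 1740) - 404090 = -4820 - 404090 = -408910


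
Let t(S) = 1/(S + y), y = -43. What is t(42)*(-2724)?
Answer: 2724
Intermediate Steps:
t(S) = 1/(-43 + S) (t(S) = 1/(S - 43) = 1/(-43 + S))
t(42)*(-2724) = -2724/(-43 + 42) = -2724/(-1) = -1*(-2724) = 2724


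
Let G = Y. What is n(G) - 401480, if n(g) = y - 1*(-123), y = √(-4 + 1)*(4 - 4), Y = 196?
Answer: -401357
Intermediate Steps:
G = 196
y = 0 (y = √(-3)*0 = (I*√3)*0 = 0)
n(g) = 123 (n(g) = 0 - 1*(-123) = 0 + 123 = 123)
n(G) - 401480 = 123 - 401480 = -401357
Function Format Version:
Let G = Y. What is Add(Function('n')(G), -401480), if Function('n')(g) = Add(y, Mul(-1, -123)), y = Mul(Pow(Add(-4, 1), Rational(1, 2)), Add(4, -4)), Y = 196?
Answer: -401357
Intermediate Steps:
G = 196
y = 0 (y = Mul(Pow(-3, Rational(1, 2)), 0) = Mul(Mul(I, Pow(3, Rational(1, 2))), 0) = 0)
Function('n')(g) = 123 (Function('n')(g) = Add(0, Mul(-1, -123)) = Add(0, 123) = 123)
Add(Function('n')(G), -401480) = Add(123, -401480) = -401357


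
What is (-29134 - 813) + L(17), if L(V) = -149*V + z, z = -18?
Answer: -32498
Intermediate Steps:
L(V) = -18 - 149*V (L(V) = -149*V - 18 = -18 - 149*V)
(-29134 - 813) + L(17) = (-29134 - 813) + (-18 - 149*17) = -29947 + (-18 - 2533) = -29947 - 2551 = -32498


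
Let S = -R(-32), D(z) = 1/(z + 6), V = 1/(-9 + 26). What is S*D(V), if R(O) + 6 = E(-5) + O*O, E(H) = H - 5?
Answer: -17136/103 ≈ -166.37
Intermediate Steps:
E(H) = -5 + H
V = 1/17 ≈ 0.058824
D(z) = 1/(6 + z)
R(O) = -16 + O**2 (R(O) = -6 + ((-5 - 5) + O*O) = -6 + (-10 + O**2) = -16 + O**2)
S = -1008 (S = -(-16 + (-32)**2) = -(-16 + 1024) = -1*1008 = -1008)
S*D(V) = -1008/(6 + 1/17) = -1008/103/17 = -1008*17/103 = -17136/103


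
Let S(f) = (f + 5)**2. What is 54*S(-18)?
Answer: 9126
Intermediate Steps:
S(f) = (5 + f)**2
54*S(-18) = 54*(5 - 18)**2 = 54*(-13)**2 = 54*169 = 9126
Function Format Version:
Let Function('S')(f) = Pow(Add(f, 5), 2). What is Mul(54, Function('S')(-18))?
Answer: 9126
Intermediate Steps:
Function('S')(f) = Pow(Add(5, f), 2)
Mul(54, Function('S')(-18)) = Mul(54, Pow(Add(5, -18), 2)) = Mul(54, Pow(-13, 2)) = Mul(54, 169) = 9126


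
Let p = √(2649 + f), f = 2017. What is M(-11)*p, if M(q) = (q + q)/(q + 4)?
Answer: 22*√4666/7 ≈ 214.68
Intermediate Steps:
M(q) = 2*q/(4 + q) (M(q) = (2*q)/(4 + q) = 2*q/(4 + q))
p = √4666 (p = √(2649 + 2017) = √4666 ≈ 68.308)
M(-11)*p = (2*(-11)/(4 - 11))*√4666 = (2*(-11)/(-7))*√4666 = (2*(-11)*(-⅐))*√4666 = 22*√4666/7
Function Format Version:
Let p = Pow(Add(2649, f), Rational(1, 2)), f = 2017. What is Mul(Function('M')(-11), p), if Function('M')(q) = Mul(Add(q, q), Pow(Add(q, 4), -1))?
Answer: Mul(Rational(22, 7), Pow(4666, Rational(1, 2))) ≈ 214.68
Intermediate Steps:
Function('M')(q) = Mul(2, q, Pow(Add(4, q), -1)) (Function('M')(q) = Mul(Mul(2, q), Pow(Add(4, q), -1)) = Mul(2, q, Pow(Add(4, q), -1)))
p = Pow(4666, Rational(1, 2)) (p = Pow(Add(2649, 2017), Rational(1, 2)) = Pow(4666, Rational(1, 2)) ≈ 68.308)
Mul(Function('M')(-11), p) = Mul(Mul(2, -11, Pow(Add(4, -11), -1)), Pow(4666, Rational(1, 2))) = Mul(Mul(2, -11, Pow(-7, -1)), Pow(4666, Rational(1, 2))) = Mul(Mul(2, -11, Rational(-1, 7)), Pow(4666, Rational(1, 2))) = Mul(Rational(22, 7), Pow(4666, Rational(1, 2)))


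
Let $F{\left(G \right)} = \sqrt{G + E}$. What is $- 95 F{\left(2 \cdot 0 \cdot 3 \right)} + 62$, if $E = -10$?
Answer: $62 - 95 i \sqrt{10} \approx 62.0 - 300.42 i$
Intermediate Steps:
$F{\left(G \right)} = \sqrt{-10 + G}$ ($F{\left(G \right)} = \sqrt{G - 10} = \sqrt{-10 + G}$)
$- 95 F{\left(2 \cdot 0 \cdot 3 \right)} + 62 = - 95 \sqrt{-10 + 2 \cdot 0 \cdot 3} + 62 = - 95 \sqrt{-10 + 0 \cdot 3} + 62 = - 95 \sqrt{-10 + 0} + 62 = - 95 \sqrt{-10} + 62 = - 95 i \sqrt{10} + 62 = 62 - 95 i \sqrt{10}$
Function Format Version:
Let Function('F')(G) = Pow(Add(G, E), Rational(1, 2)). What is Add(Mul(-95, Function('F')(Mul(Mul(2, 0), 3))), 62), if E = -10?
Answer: Add(62, Mul(-95, I, Pow(10, Rational(1, 2)))) ≈ Add(62.000, Mul(-300.42, I))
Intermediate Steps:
Function('F')(G) = Pow(Add(-10, G), Rational(1, 2)) (Function('F')(G) = Pow(Add(G, -10), Rational(1, 2)) = Pow(Add(-10, G), Rational(1, 2)))
Add(Mul(-95, Function('F')(Mul(Mul(2, 0), 3))), 62) = Add(Mul(-95, Pow(Add(-10, Mul(Mul(2, 0), 3)), Rational(1, 2))), 62) = Add(Mul(-95, Pow(Add(-10, Mul(0, 3)), Rational(1, 2))), 62) = Add(Mul(-95, Pow(Add(-10, 0), Rational(1, 2))), 62) = Add(Mul(-95, Pow(-10, Rational(1, 2))), 62) = Add(Mul(-95, Mul(I, Pow(10, Rational(1, 2)))), 62) = Add(Mul(-95, I, Pow(10, Rational(1, 2))), 62) = Add(62, Mul(-95, I, Pow(10, Rational(1, 2))))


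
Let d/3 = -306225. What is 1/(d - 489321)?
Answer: -1/1407996 ≈ -7.1023e-7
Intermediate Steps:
d = -918675 (d = 3*(-306225) = -918675)
1/(d - 489321) = 1/(-918675 - 489321) = 1/(-1407996) = -1/1407996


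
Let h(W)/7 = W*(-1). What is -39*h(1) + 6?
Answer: 279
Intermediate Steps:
h(W) = -7*W (h(W) = 7*(W*(-1)) = 7*(-W) = -7*W)
-39*h(1) + 6 = -(-273) + 6 = -39*(-7) + 6 = 273 + 6 = 279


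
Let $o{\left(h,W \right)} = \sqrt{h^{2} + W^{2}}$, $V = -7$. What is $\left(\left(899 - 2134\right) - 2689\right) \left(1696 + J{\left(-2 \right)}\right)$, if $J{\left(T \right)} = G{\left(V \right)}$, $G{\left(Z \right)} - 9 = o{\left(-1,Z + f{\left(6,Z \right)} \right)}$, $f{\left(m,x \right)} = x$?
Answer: $-6690420 - 3924 \sqrt{197} \approx -6.7455 \cdot 10^{6}$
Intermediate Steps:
$o{\left(h,W \right)} = \sqrt{W^{2} + h^{2}}$
$G{\left(Z \right)} = 9 + \sqrt{1 + 4 Z^{2}}$ ($G{\left(Z \right)} = 9 + \sqrt{\left(Z + Z\right)^{2} + \left(-1\right)^{2}} = 9 + \sqrt{\left(2 Z\right)^{2} + 1} = 9 + \sqrt{4 Z^{2} + 1} = 9 + \sqrt{1 + 4 Z^{2}}$)
$J{\left(T \right)} = 9 + \sqrt{197}$ ($J{\left(T \right)} = 9 + \sqrt{1 + 4 \left(-7\right)^{2}} = 9 + \sqrt{1 + 4 \cdot 49} = 9 + \sqrt{1 + 196} = 9 + \sqrt{197}$)
$\left(\left(899 - 2134\right) - 2689\right) \left(1696 + J{\left(-2 \right)}\right) = \left(\left(899 - 2134\right) - 2689\right) \left(1696 + \left(9 + \sqrt{197}\right)\right) = \left(\left(899 - 2134\right) - 2689\right) \left(1705 + \sqrt{197}\right) = \left(-1235 - 2689\right) \left(1705 + \sqrt{197}\right) = - 3924 \left(1705 + \sqrt{197}\right) = -6690420 - 3924 \sqrt{197}$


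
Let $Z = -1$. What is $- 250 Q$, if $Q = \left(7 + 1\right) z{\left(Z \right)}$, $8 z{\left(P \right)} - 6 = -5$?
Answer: $-250$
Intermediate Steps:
$z{\left(P \right)} = \frac{1}{8}$ ($z{\left(P \right)} = \frac{3}{4} + \frac{1}{8} \left(-5\right) = \frac{3}{4} - \frac{5}{8} = \frac{1}{8}$)
$Q = 1$ ($Q = \left(7 + 1\right) \frac{1}{8} = 8 \cdot \frac{1}{8} = 1$)
$- 250 Q = \left(-250\right) 1 = -250$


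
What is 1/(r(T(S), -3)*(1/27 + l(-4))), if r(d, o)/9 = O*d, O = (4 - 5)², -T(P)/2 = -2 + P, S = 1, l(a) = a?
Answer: -3/214 ≈ -0.014019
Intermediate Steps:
T(P) = 4 - 2*P (T(P) = -2*(-2 + P) = 4 - 2*P)
O = 1 (O = (-1)² = 1)
r(d, o) = 9*d (r(d, o) = 9*(1*d) = 9*d)
1/(r(T(S), -3)*(1/27 + l(-4))) = 1/((9*(4 - 2*1))*(1/27 - 4)) = 1/((9*(4 - 2))*(1/27 - 4)) = 1/((9*2)*(-107/27)) = 1/(18*(-107/27)) = 1/(-214/3) = -3/214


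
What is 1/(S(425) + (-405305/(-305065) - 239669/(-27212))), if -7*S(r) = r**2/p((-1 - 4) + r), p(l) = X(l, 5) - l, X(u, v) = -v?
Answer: 11622000292/823422742703 ≈ 0.014114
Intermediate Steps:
p(l) = -5 - l (p(l) = -1*5 - l = -5 - l)
S(r) = r/7 (S(r) = -r**2/(7*(-5 - ((-1 - 4) + r))) = -r**2/(7*(-5 - (-5 + r))) = -r**2/(7*(-5 + (5 - r))) = -r**2/(7*((-r))) = -r**2*(-1/r)/7 = -(-1)*r/7 = r/7)
1/(S(425) + (-405305/(-305065) - 239669/(-27212))) = 1/((1/7)*425 + (-405305/(-305065) - 239669/(-27212))) = 1/(425/7 + (-405305*(-1/305065) - 239669*(-1/27212))) = 1/(425/7 + (81061/61013 + 239669/27212)) = 1/(425/7 + 16828756629/1660285756) = 1/(823422742703/11622000292) = 11622000292/823422742703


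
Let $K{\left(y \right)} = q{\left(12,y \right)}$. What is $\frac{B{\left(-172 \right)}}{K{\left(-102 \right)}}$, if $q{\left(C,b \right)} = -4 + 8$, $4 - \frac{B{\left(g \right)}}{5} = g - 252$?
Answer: $535$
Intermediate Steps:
$B{\left(g \right)} = 1280 - 5 g$ ($B{\left(g \right)} = 20 - 5 \left(g - 252\right) = 20 - 5 \left(-252 + g\right) = 20 - \left(-1260 + 5 g\right) = 1280 - 5 g$)
$q{\left(C,b \right)} = 4$
$K{\left(y \right)} = 4$
$\frac{B{\left(-172 \right)}}{K{\left(-102 \right)}} = \frac{1280 - -860}{4} = \left(1280 + 860\right) \frac{1}{4} = 2140 \cdot \frac{1}{4} = 535$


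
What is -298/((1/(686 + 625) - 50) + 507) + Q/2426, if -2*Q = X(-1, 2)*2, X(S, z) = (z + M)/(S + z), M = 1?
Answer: -237395553/363371132 ≈ -0.65331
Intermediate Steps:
X(S, z) = (1 + z)/(S + z) (X(S, z) = (z + 1)/(S + z) = (1 + z)/(S + z))
Q = -3 (Q = -(1 + 2)/(-1 + 2)*2/2 = -3/1*2/2 = -1*3*2/2 = -3*2/2 = -½*6 = -3)
-298/((1/(686 + 625) - 50) + 507) + Q/2426 = -298/((1/(686 + 625) - 50) + 507) - 3/2426 = -298/((1/1311 - 50) + 507) - 3*1/2426 = -298/((1/1311 - 50) + 507) - 3/2426 = -298/(-65549/1311 + 507) - 3/2426 = -298/599128/1311 - 3/2426 = -298*1311/599128 - 3/2426 = -195339/299564 - 3/2426 = -237395553/363371132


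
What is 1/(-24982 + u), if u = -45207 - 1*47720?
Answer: -1/117909 ≈ -8.4811e-6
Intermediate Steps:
u = -92927 (u = -45207 - 47720 = -92927)
1/(-24982 + u) = 1/(-24982 - 92927) = 1/(-117909) = -1/117909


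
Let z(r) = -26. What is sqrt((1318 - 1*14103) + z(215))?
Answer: I*sqrt(12811) ≈ 113.19*I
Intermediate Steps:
sqrt((1318 - 1*14103) + z(215)) = sqrt((1318 - 1*14103) - 26) = sqrt((1318 - 14103) - 26) = sqrt(-12785 - 26) = sqrt(-12811) = I*sqrt(12811)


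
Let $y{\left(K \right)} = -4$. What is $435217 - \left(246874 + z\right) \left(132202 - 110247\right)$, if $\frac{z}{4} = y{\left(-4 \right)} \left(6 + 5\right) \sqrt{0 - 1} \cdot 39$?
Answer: $-5419683453 + 150699120 i \approx -5.4197 \cdot 10^{9} + 1.507 \cdot 10^{8} i$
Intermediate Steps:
$z = - 6864 i$ ($z = 4 - 4 \left(6 + 5\right) \sqrt{0 - 1} \cdot 39 = 4 - 4 \cdot 11 \sqrt{-1} \cdot 39 = 4 - 4 \cdot 11 i 39 = 4 - 44 i 39 = 4 \left(- 1716 i\right) = - 6864 i \approx - 6864.0 i$)
$435217 - \left(246874 + z\right) \left(132202 - 110247\right) = 435217 - \left(246874 - 6864 i\right) \left(132202 - 110247\right) = 435217 - \left(246874 - 6864 i\right) 21955 = 435217 - \left(5420118670 - 150699120 i\right) = -5419683453 + 150699120 i$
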